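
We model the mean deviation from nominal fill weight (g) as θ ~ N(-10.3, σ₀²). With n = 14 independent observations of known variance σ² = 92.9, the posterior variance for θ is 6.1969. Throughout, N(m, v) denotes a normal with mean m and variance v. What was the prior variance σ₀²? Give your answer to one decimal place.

Posterior precision equals prior precision plus data precision: 1/σ_n² = 1/σ₀² + n/σ².
So 1/σ₀² = 1/6.1969 − 14/92.9 = 0.161371 − 0.150700 = 0.010671.
Hence σ₀² = 1/0.010671 ≈ 93.7.

σ₀² = 93.7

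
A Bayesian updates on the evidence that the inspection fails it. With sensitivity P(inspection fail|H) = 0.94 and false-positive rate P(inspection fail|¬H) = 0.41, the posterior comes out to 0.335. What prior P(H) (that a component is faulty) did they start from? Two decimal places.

P(H) = 0.18

Bayes' rule in odds form gives O(H|E) = O(H)·[P(E|H)/P(E|¬H)], hence O(H) = O(H|E)/LR.
Posterior odds = 0.335/(1−0.335) = 0.5038. LR = 0.94/0.41 = 2.2927.
Prior odds = 0.5038/2.2927 = 0.2197, so P(H) = 0.2197/(1+0.2197) ≈ 0.18.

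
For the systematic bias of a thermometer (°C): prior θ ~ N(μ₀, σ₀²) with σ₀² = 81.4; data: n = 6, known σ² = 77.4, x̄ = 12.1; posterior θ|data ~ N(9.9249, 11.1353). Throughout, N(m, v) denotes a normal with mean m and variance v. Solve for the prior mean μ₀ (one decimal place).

μ₀ = -3.8

With known observation variance, the Normal–Normal posterior has precision τ_n = τ₀ + n/σ² and mean μ_n = (τ₀μ₀ + (n/σ²)x̄)/τ_n.
Here τ₀ = 1/81.4 = 0.012285 and τ_data = 6/77.4 = 0.077519, so τ_n = 0.089804.
Rearranging for μ₀: μ₀ = (μ_n·τ_n − τ_data·x̄)/τ₀ = (9.9249·0.089804 − 0.077519·12.1) / 0.012285 = -0.046684/0.012285 ≈ -3.8.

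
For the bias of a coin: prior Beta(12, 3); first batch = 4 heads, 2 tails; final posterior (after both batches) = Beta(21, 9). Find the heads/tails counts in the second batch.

5 heads and 4 tails

Because Beta–binomial updating is additive in the counts, the combined data contributed (α_post−α_prior, β_post−β_prior) successes and failures.
Total across both batches: 21−12=9 heads, 9−3=6 tails.
Subtract the first batch: 9−4=5 heads and 6−2=4 tails.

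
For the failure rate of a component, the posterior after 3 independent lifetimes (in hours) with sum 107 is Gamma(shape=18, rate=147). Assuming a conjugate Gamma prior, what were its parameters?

Gamma(shape=15, rate=40)

For an exponential likelihood with a Gamma(α, β) prior on the rate, n observations with total T give posterior Gamma(α+n, β+T).
So α = 18 − 3 = 15 and β = 147 − 107 = 40.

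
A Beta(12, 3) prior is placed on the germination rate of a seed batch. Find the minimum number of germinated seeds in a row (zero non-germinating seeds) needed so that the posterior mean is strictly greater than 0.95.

k = 46

After k germinated seeds and 0 non-germinating seeds the posterior is Beta(12+k, 3), with mean (12+k)/(12+3+k).
Set (12+k)/(15+k) > 0.95 and solve: k > (0.95·15 − 12)/(1 − 0.95) = 45.000.
The smallest integer exceeding 45.000 is 46, and checking k=46: (58)/(61) = 0.9508 > 0.95.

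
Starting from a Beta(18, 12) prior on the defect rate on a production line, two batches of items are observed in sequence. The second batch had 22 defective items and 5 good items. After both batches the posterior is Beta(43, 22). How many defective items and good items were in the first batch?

Sequential conjugate updates are equivalent to a single update on the pooled data, so total successes = posterior α − prior α and total failures = posterior β − prior β.
Total across both batches: 43−18=25 defective items, 22−12=10 good items.
Subtract the second batch: 25−22=3 defective items and 10−5=5 good items.

3 defective items and 5 good items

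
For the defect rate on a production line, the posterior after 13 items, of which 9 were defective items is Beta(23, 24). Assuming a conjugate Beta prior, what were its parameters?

A Beta(a, b) prior with s successes and f failures in binomial data gives a Beta(a+s, b+f) posterior.
Subtract the data counts: 23−9=14, 24−4=20.

Beta(14, 20)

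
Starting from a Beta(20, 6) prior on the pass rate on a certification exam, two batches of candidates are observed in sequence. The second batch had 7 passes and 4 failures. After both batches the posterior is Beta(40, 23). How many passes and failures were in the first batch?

13 passes and 13 failures

Sequential conjugate updates are equivalent to a single update on the pooled data, so total successes = posterior α − prior α and total failures = posterior β − prior β.
Total across both batches: 40−20=20 passes, 23−6=17 failures.
Subtract the second batch: 20−7=13 passes and 17−4=13 failures.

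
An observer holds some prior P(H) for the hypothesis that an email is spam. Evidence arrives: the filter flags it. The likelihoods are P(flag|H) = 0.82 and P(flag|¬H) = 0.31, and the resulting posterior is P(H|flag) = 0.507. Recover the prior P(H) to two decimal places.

P(H) = 0.28

Bayes' rule in odds form gives O(H|E) = O(H)·[P(E|H)/P(E|¬H)], hence O(H) = O(H|E)/LR.
Posterior odds = 0.507/(1−0.507) = 1.0284. LR = 0.82/0.31 = 2.6452.
Prior odds = 1.0284/2.6452 = 0.3888, so P(H) = 0.3888/(1+0.3888) ≈ 0.28.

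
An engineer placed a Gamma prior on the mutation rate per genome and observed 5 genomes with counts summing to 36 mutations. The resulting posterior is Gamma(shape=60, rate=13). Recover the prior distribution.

Gamma–Poisson conjugacy: posterior shape = α + Σxᵢ, posterior rate = β + n.
So α = 60 − 36 = 24 and β = 13 − 5 = 8.

Gamma(shape=24, rate=8)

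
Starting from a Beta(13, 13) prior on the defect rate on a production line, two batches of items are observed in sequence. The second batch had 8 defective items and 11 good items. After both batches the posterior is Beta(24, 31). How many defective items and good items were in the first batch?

Sequential conjugate updates are equivalent to a single update on the pooled data, so total successes = posterior α − prior α and total failures = posterior β − prior β.
Total across both batches: 24−13=11 defective items, 31−13=18 good items.
Subtract the second batch: 11−8=3 defective items and 18−11=7 good items.

3 defective items and 7 good items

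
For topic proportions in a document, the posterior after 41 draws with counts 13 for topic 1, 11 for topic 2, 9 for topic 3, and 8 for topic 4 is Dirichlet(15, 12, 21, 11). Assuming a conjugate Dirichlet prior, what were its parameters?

For a Dirichlet(α) prior with multinomial counts c, the posterior is Dirichlet(α + c) componentwise.
Subtract each count from the matching posterior parameter: 15−13=2, 12−11=1, 21−9=12, 11−8=3.

Dirichlet(2, 1, 12, 3)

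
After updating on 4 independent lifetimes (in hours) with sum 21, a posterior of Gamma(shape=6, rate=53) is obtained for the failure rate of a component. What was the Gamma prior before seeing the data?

Gamma(shape=2, rate=32)

Gamma–exponential conjugacy: posterior shape = α + n, posterior rate = β + Σtᵢ.
So α = 6 − 4 = 2 and β = 53 − 21 = 32.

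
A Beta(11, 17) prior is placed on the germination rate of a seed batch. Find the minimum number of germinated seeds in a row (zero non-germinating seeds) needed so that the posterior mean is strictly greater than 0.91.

k = 161

After k germinated seeds and 0 non-germinating seeds the posterior is Beta(11+k, 17), with mean (11+k)/(11+17+k).
Set (11+k)/(28+k) > 0.91 and solve: k > (0.91·28 − 11)/(1 − 0.91) = 160.889.
The smallest integer exceeding 160.889 is 161, and checking k=161: (172)/(189) = 0.9101 > 0.91.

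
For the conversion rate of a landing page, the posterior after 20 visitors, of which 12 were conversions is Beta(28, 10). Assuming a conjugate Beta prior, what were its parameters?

Under Beta–binomial conjugacy the posterior parameters are (a+s, b+f).
Subtract the data counts: 28−12=16, 10−8=2.

Beta(16, 2)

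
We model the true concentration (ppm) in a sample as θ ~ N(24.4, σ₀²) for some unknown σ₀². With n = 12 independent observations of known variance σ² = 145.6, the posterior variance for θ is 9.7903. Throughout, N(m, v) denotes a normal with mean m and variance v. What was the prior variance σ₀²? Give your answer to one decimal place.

σ₀² = 50.7

Posterior precision equals prior precision plus data precision: 1/σ_n² = 1/σ₀² + n/σ².
So 1/σ₀² = 1/9.7903 − 12/145.6 = 0.102142 − 0.082418 = 0.019724.
Hence σ₀² = 1/0.019724 ≈ 50.7.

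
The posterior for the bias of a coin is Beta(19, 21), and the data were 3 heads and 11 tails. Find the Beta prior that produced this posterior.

Beta(16, 10)

Under Beta–binomial conjugacy the posterior parameters are (α+s, β+f).
So α = 19 − 3 = 16 and β = 21 − 11 = 10.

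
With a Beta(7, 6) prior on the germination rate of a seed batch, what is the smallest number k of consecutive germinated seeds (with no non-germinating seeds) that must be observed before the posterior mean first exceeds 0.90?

k = 48

After k germinated seeds and 0 non-germinating seeds the posterior is Beta(7+k, 6), with mean (7+k)/(7+6+k).
Set (7+k)/(13+k) > 0.90 and solve: k > (0.90·13 − 7)/(1 − 0.90) = 47.000.
The smallest integer exceeding 47.000 is 48.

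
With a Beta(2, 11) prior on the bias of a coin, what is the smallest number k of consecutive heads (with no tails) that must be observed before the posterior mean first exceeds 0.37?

After k heads and 0 tails the posterior is Beta(2+k, 11), with mean (2+k)/(2+11+k).
Set (2+k)/(13+k) > 0.37 and solve: k > (0.37·13 − 2)/(1 − 0.37) = 4.460.
The smallest integer exceeding 4.460 is 5, and checking k=5: (7)/(18) = 0.3889 > 0.37.

k = 5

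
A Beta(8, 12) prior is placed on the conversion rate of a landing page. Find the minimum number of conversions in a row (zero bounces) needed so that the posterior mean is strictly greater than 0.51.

After k conversions and 0 bounces the posterior is Beta(8+k, 12), with mean (8+k)/(8+12+k).
Set (8+k)/(20+k) > 0.51 and solve: k > (0.51·20 − 8)/(1 − 0.51) = 4.490.
The smallest integer exceeding 4.490 is 5, and checking k=5: (13)/(25) = 0.5200 > 0.51.

k = 5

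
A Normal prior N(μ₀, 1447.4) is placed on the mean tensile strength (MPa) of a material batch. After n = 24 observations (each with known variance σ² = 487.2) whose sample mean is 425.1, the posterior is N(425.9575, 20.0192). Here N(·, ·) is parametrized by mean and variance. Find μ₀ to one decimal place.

μ₀ = 487.1

The posterior mean is a precision-weighted average: μ_n = (τ₀μ₀ + τ_data·x̄)/(τ₀+τ_data), with τ₀=1/σ₀² and τ_data=n/σ².
Here τ₀ = 1/1447.4 = 0.000691 and τ_data = 24/487.2 = 0.049261, so τ_n = 0.049952.
Rearranging for μ₀: μ₀ = (μ_n·τ_n − τ_data·x̄)/τ₀ = (425.9575·0.049952 − 0.049261·425.1) / 0.000691 = 0.336578/0.000691 ≈ 487.1.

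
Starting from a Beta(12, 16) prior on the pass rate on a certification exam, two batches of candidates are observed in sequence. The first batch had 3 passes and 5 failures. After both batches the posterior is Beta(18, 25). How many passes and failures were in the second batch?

Because Beta–binomial updating is additive in the counts, the combined data contributed (α_post−α_prior, β_post−β_prior) successes and failures.
Total across both batches: 18−12=6 passes, 25−16=9 failures.
Subtract the first batch: 6−3=3 passes and 9−5=4 failures.

3 passes and 4 failures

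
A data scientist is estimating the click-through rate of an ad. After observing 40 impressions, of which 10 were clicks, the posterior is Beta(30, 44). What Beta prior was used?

Beta(20, 14)

Under Beta–binomial conjugacy the posterior parameters are (α+s, β+f).
So α = 30 − 10 = 20 and β = 44 − 30 = 14.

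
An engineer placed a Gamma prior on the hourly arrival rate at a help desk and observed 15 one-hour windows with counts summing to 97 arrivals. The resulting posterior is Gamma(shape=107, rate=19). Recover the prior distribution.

Gamma(shape=10, rate=4)

A Gamma(α, β) prior (rate parametrization) on a Poisson rate with n observations summing to S gives posterior Gamma(α+S, β+n).
So α = 107 − 97 = 10 and β = 19 − 15 = 4.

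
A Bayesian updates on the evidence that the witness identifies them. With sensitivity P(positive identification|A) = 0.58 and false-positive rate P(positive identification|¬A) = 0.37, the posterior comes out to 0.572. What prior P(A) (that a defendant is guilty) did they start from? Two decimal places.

Bayes' rule in odds form gives O(A|E) = O(A)·[P(E|A)/P(E|¬A)], hence O(A) = O(A|E)/LR.
Posterior odds = 0.572/(1−0.572) = 1.3364. LR = 0.58/0.37 = 1.5676.
Prior odds = 1.3364/1.5676 = 0.8525, so P(A) = 0.8525/(1+0.8525) ≈ 0.46.

P(A) = 0.46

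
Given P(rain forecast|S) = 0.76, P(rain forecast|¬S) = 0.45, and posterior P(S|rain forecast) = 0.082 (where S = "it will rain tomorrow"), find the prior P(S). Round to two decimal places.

P(S) = 0.05

Bayes' rule in odds form gives O(S|E) = O(S)·[P(E|S)/P(E|¬S)], hence O(S) = O(S|E)/LR.
Posterior odds = 0.082/(1−0.082) = 0.0893. LR = 0.76/0.45 = 1.6889.
Prior odds = 0.0893/1.6889 = 0.0529, so P(S) = 0.0529/(1+0.0529) ≈ 0.05.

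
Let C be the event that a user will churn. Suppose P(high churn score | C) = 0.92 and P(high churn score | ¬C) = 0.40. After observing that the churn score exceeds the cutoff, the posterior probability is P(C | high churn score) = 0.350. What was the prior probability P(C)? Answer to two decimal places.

P(C) = 0.19

In odds form, posterior odds = prior odds × likelihood ratio, so prior odds = posterior odds ÷ LR.
Posterior odds = 0.350/(1−0.350) = 0.5385. LR = 0.92/0.40 = 2.3000.
Prior odds = 0.5385/2.3000 = 0.2341, so P(C) = 0.2341/(1+0.2341) ≈ 0.19.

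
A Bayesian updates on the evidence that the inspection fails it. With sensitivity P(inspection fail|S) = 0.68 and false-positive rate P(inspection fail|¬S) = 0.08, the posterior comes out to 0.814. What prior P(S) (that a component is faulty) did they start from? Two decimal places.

P(S) = 0.34

In odds form, posterior odds = prior odds × likelihood ratio, so prior odds = posterior odds ÷ LR.
Posterior odds = 0.814/(1−0.814) = 4.3763. LR = 0.68/0.08 = 8.5000.
Prior odds = 4.3763/8.5000 = 0.5149, so P(S) = 0.5149/(1+0.5149) ≈ 0.34.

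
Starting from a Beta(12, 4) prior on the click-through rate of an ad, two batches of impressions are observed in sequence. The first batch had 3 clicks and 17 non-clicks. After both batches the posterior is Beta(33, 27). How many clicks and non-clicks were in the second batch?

Sequential conjugate updates are equivalent to a single update on the pooled data, so total successes = posterior α − prior α and total failures = posterior β − prior β.
Total across both batches: 33−12=21 clicks, 27−4=23 non-clicks.
Subtract the first batch: 21−3=18 clicks and 23−17=6 non-clicks.

18 clicks and 6 non-clicks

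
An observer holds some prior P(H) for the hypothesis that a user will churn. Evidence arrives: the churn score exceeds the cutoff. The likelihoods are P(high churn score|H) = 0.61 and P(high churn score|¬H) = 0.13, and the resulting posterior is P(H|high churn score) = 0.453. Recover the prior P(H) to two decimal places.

P(H) = 0.15

In odds form, posterior odds = prior odds × likelihood ratio, so prior odds = posterior odds ÷ LR.
Posterior odds = 0.453/(1−0.453) = 0.8282. LR = 0.61/0.13 = 4.6923.
Prior odds = 0.8282/4.6923 = 0.1765, so P(H) = 0.1765/(1+0.1765) ≈ 0.15.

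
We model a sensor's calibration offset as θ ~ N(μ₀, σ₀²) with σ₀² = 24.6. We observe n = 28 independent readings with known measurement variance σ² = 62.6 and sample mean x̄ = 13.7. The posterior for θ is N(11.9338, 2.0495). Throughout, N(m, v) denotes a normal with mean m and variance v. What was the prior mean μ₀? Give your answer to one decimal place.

μ₀ = -7.5

The posterior mean is a precision-weighted average: μ_n = (τ₀μ₀ + τ_data·x̄)/(τ₀+τ_data), with τ₀=1/σ₀² and τ_data=n/σ².
Here τ₀ = 1/24.6 = 0.040650 and τ_data = 28/62.6 = 0.447284, so τ_n = 0.487934.
Rearranging for μ₀: μ₀ = (μ_n·τ_n − τ_data·x̄)/τ₀ = (11.9338·0.487934 − 0.447284·13.7) / 0.040650 = -0.304884/0.040650 ≈ -7.5.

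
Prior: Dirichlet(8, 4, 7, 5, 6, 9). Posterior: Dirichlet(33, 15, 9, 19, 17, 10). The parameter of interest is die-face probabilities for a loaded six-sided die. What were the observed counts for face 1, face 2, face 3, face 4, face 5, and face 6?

For a Dirichlet(α) prior with multinomial counts c, the posterior is Dirichlet(α + c) componentwise.
Counts are posterior − prior componentwise: 33−8=25, 15−4=11, 9−7=2, 19−5=14, 17−6=11, 10−9=1.

counts (25, 11, 2, 14, 11, 1)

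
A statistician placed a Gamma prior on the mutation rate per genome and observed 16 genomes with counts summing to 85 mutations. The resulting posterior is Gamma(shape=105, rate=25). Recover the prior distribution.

A Gamma(α, β) prior (rate parametrization) on a Poisson rate with n observations summing to S gives posterior Gamma(α+S, β+n).
So α = 105 − 85 = 20 and β = 25 − 16 = 9.

Gamma(shape=20, rate=9)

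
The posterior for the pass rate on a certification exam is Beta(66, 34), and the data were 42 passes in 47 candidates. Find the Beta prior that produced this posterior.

Under Beta–binomial conjugacy the posterior parameters are (a+s, b+f).
So a = 66 − 42 = 24 and b = 34 − 5 = 29.

Beta(24, 29)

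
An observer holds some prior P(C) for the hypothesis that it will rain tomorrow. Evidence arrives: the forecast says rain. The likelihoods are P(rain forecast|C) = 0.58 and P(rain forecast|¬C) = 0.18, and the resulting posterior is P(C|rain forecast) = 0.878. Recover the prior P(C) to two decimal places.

In odds form, posterior odds = prior odds × likelihood ratio, so prior odds = posterior odds ÷ LR.
Posterior odds = 0.878/(1−0.878) = 7.1967. LR = 0.58/0.18 = 3.2222.
Prior odds = 7.1967/3.2222 = 2.2335, so P(C) = 2.2335/(1+2.2335) ≈ 0.69.

P(C) = 0.69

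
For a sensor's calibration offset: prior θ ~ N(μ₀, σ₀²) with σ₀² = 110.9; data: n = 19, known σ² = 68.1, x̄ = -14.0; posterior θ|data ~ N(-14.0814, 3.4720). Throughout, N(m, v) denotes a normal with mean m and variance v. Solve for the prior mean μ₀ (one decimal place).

The posterior mean is a precision-weighted average: μ_n = (τ₀μ₀ + τ_data·x̄)/(τ₀+τ_data), with τ₀=1/σ₀² and τ_data=n/σ².
Here τ₀ = 1/110.9 = 0.009017 and τ_data = 19/68.1 = 0.279001, so τ_n = 0.288018.
Rearranging for μ₀: μ₀ = (μ_n·τ_n − τ_data·x̄)/τ₀ = (-14.0814·0.288018 − 0.279001·-14.0) / 0.009017 = -0.149683/0.009017 ≈ -16.6.

μ₀ = -16.6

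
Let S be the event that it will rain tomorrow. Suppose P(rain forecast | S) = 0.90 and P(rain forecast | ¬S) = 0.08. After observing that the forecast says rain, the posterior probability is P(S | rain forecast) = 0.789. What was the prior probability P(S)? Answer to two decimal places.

Bayes' rule in odds form gives O(S|E) = O(S)·[P(E|S)/P(E|¬S)], hence O(S) = O(S|E)/LR.
Posterior odds = 0.789/(1−0.789) = 3.7393. LR = 0.90/0.08 = 11.2500.
Prior odds = 3.7393/11.2500 = 0.3324, so P(S) = 0.3324/(1+0.3324) ≈ 0.25.

P(S) = 0.25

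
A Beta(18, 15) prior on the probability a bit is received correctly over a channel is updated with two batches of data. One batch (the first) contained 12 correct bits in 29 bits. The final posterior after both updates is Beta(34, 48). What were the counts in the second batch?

4 correct bits and 16 errors

Because Beta–binomial updating is additive in the counts, the combined data contributed (α_post−α_prior, β_post−β_prior) successes and failures.
Total across both batches: 34−18=16 correct bits, 48−15=33 errors.
Subtract the first batch: 16−12=4 correct bits and 33−17=16 errors.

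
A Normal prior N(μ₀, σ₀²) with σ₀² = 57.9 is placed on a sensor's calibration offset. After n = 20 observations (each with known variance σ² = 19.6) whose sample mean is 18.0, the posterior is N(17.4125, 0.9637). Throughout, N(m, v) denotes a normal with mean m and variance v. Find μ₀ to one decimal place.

The posterior mean is a precision-weighted average: μ_n = (τ₀μ₀ + τ_data·x̄)/(τ₀+τ_data), with τ₀=1/σ₀² and τ_data=n/σ².
Here τ₀ = 1/57.9 = 0.017271 and τ_data = 20/19.6 = 1.020408, so τ_n = 1.037679.
Rearranging for μ₀: μ₀ = (μ_n·τ_n − τ_data·x̄)/τ₀ = (17.4125·1.037679 − 1.020408·18.0) / 0.017271 = -0.298758/0.017271 ≈ -17.3.

μ₀ = -17.3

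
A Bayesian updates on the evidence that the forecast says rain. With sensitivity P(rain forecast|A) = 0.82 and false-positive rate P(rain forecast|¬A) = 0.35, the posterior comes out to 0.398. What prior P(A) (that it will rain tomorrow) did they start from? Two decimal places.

P(A) = 0.22

In odds form, posterior odds = prior odds × likelihood ratio, so prior odds = posterior odds ÷ LR.
Posterior odds = 0.398/(1−0.398) = 0.6611. LR = 0.82/0.35 = 2.3429.
Prior odds = 0.6611/2.3429 = 0.2822, so P(A) = 0.2822/(1+0.2822) ≈ 0.22.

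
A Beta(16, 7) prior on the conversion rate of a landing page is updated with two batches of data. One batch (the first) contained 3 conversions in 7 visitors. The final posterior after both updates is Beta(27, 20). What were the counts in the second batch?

Sequential conjugate updates are equivalent to a single update on the pooled data, so total successes = posterior α − prior α and total failures = posterior β − prior β.
Total across both batches: 27−16=11 conversions, 20−7=13 bounces.
Subtract the first batch: 11−3=8 conversions and 13−4=9 bounces.

8 conversions and 9 bounces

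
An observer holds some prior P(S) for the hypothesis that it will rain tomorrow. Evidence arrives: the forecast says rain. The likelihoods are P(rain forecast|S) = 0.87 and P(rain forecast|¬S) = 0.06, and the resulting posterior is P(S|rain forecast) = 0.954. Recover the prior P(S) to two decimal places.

In odds form, posterior odds = prior odds × likelihood ratio, so prior odds = posterior odds ÷ LR.
Posterior odds = 0.954/(1−0.954) = 20.7391. LR = 0.87/0.06 = 14.5000.
Prior odds = 20.7391/14.5000 = 1.4303, so P(S) = 1.4303/(1+1.4303) ≈ 0.59.

P(S) = 0.59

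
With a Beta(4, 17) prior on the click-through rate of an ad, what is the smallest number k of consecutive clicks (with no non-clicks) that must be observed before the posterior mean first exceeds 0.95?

After k clicks and 0 non-clicks the posterior is Beta(4+k, 17), with mean (4+k)/(4+17+k).
Set (4+k)/(21+k) > 0.95 and solve: k > (0.95·21 − 4)/(1 − 0.95) = 319.000.
The smallest integer exceeding 319.000 is 320.

k = 320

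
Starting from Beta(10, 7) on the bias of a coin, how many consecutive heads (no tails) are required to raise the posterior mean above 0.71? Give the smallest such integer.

k = 8

After k heads and 0 tails the posterior is Beta(10+k, 7), with mean (10+k)/(10+7+k).
Set (10+k)/(17+k) > 0.71 and solve: k > (0.71·17 − 10)/(1 − 0.71) = 7.138.
The smallest integer exceeding 7.138 is 8, and checking k=8: (18)/(25) = 0.7200 > 0.71.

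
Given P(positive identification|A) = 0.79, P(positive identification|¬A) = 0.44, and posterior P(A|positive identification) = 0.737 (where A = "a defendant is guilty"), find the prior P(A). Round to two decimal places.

Bayes' rule in odds form gives O(A|E) = O(A)·[P(E|A)/P(E|¬A)], hence O(A) = O(A|E)/LR.
Posterior odds = 0.737/(1−0.737) = 2.8023. LR = 0.79/0.44 = 1.7955.
Prior odds = 2.8023/1.7955 = 1.5607, so P(A) = 1.5607/(1+1.5607) ≈ 0.61.

P(A) = 0.61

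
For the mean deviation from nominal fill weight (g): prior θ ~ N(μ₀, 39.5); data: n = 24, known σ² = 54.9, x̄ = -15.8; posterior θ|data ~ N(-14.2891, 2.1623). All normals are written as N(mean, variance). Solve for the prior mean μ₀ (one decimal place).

The posterior mean is a precision-weighted average: μ_n = (τ₀μ₀ + τ_data·x̄)/(τ₀+τ_data), with τ₀=1/σ₀² and τ_data=n/σ².
Here τ₀ = 1/39.5 = 0.025316 and τ_data = 24/54.9 = 0.437158, so τ_n = 0.462474.
Rearranging for μ₀: μ₀ = (μ_n·τ_n − τ_data·x̄)/τ₀ = (-14.2891·0.462474 − 0.437158·-15.8) / 0.025316 = 0.298759/0.025316 ≈ 11.8.

μ₀ = 11.8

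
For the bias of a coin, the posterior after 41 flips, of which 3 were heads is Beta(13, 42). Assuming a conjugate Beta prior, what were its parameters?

Beta is conjugate to the binomial likelihood: posterior = Beta(α+s, β+f).
So α = 13 − 3 = 10 and β = 42 − 38 = 4.

Beta(10, 4)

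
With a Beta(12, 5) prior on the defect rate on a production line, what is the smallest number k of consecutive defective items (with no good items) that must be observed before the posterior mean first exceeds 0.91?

After k defective items and 0 good items the posterior is Beta(12+k, 5), with mean (12+k)/(12+5+k).
Set (12+k)/(17+k) > 0.91 and solve: k > (0.91·17 − 12)/(1 − 0.91) = 38.556.
The smallest integer exceeding 38.556 is 39, and checking k=39: (51)/(56) = 0.9107 > 0.91.

k = 39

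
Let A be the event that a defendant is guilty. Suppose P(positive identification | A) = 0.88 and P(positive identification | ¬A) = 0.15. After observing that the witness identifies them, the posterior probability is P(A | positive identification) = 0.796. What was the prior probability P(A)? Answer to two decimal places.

In odds form, posterior odds = prior odds × likelihood ratio, so prior odds = posterior odds ÷ LR.
Posterior odds = 0.796/(1−0.796) = 3.9020. LR = 0.88/0.15 = 5.8667.
Prior odds = 3.9020/5.8667 = 0.6651, so P(A) = 0.6651/(1+0.6651) ≈ 0.40.

P(A) = 0.40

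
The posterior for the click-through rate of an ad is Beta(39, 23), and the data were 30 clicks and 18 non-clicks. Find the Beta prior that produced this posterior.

Beta(9, 5)

A Beta(a, b) prior with s successes and f failures in binomial data gives a Beta(a+s, b+f) posterior.
Subtract the data counts: 39−30=9, 23−18=5.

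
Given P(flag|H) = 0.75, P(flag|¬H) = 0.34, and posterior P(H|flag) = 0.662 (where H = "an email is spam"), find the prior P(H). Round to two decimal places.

Bayes' rule in odds form gives O(H|E) = O(H)·[P(E|H)/P(E|¬H)], hence O(H) = O(H|E)/LR.
Posterior odds = 0.662/(1−0.662) = 1.9586. LR = 0.75/0.34 = 2.2059.
Prior odds = 1.9586/2.2059 = 0.8879, so P(H) = 0.8879/(1+0.8879) ≈ 0.47.

P(H) = 0.47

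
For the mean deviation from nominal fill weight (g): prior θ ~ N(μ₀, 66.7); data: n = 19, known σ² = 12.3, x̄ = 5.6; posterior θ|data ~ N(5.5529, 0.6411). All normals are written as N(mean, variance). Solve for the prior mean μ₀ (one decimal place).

With known observation variance, the Normal–Normal posterior has precision τ_n = τ₀ + n/σ² and mean μ_n = (τ₀μ₀ + (n/σ²)x̄)/τ_n.
Here τ₀ = 1/66.7 = 0.014993 and τ_data = 19/12.3 = 1.544715, so τ_n = 1.559708.
Rearranging for μ₀: μ₀ = (μ_n·τ_n − τ_data·x̄)/τ₀ = (5.5529·1.559708 − 1.544715·5.6) / 0.014993 = 0.010499/0.014993 ≈ 0.7.

μ₀ = 0.7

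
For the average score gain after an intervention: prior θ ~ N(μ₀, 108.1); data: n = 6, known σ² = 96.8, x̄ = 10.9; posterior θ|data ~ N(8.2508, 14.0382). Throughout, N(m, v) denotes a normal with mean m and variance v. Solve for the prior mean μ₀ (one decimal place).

With known observation variance, the Normal–Normal posterior has precision τ_n = τ₀ + n/σ² and mean μ_n = (τ₀μ₀ + (n/σ²)x̄)/τ_n.
Here τ₀ = 1/108.1 = 0.009251 and τ_data = 6/96.8 = 0.061983, so τ_n = 0.071234.
Rearranging for μ₀: μ₀ = (μ_n·τ_n − τ_data·x̄)/τ₀ = (8.2508·0.071234 − 0.061983·10.9) / 0.009251 = -0.087877/0.009251 ≈ -9.5.

μ₀ = -9.5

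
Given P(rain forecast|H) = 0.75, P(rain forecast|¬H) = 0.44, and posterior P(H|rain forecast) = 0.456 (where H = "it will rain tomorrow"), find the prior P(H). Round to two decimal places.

P(H) = 0.33

Bayes' rule in odds form gives O(H|E) = O(H)·[P(E|H)/P(E|¬H)], hence O(H) = O(H|E)/LR.
Posterior odds = 0.456/(1−0.456) = 0.8382. LR = 0.75/0.44 = 1.7045.
Prior odds = 0.8382/1.7045 = 0.4918, so P(H) = 0.4918/(1+0.4918) ≈ 0.33.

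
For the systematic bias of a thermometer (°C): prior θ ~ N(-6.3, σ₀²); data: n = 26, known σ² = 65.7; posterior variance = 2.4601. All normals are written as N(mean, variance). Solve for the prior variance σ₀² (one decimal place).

Posterior precision equals prior precision plus data precision: 1/σ_n² = 1/σ₀² + n/σ².
So 1/σ₀² = 1/2.4601 − 26/65.7 = 0.406488 − 0.395738 = 0.010750.
Hence σ₀² = 1/0.010750 ≈ 93.0.

σ₀² = 93.0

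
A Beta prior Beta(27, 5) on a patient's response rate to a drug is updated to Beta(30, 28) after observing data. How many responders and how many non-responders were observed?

3 responders and 23 non-responders

Beta is conjugate to the binomial likelihood: posterior = Beta(a+s, b+f).
Match parameters: s=30−27=3, f=28−5=23.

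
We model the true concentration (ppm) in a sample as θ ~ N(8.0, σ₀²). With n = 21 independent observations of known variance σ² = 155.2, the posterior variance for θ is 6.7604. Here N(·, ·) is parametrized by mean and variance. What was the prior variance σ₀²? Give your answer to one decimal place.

σ₀² = 79.3

Posterior precision equals prior precision plus data precision: 1/σ_n² = 1/σ₀² + n/σ².
So 1/σ₀² = 1/6.7604 − 21/155.2 = 0.147920 − 0.135309 = 0.012611.
Hence σ₀² = 1/0.012611 ≈ 79.3.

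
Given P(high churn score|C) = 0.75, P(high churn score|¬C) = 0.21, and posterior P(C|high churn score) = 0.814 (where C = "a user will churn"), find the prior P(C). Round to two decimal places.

Bayes' rule in odds form gives O(C|E) = O(C)·[P(E|C)/P(E|¬C)], hence O(C) = O(C|E)/LR.
Posterior odds = 0.814/(1−0.814) = 4.3763. LR = 0.75/0.21 = 3.5714.
Prior odds = 4.3763/3.5714 = 1.2254, so P(C) = 1.2254/(1+1.2254) ≈ 0.55.

P(C) = 0.55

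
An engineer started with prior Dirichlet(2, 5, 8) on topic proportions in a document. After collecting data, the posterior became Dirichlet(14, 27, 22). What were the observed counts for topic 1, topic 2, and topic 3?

counts (12, 22, 14)

For a Dirichlet(α) prior with multinomial counts c, the posterior is Dirichlet(α + c) componentwise.
Counts are posterior − prior componentwise: 14−2=12, 27−5=22, 22−8=14.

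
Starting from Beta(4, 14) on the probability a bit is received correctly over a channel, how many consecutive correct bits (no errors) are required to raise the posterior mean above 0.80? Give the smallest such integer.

After k correct bits and 0 errors the posterior is Beta(4+k, 14), with mean (4+k)/(4+14+k).
Set (4+k)/(18+k) > 0.80 and solve: k > (0.80·18 − 4)/(1 − 0.80) = 52.000.
The smallest integer exceeding 52.000 is 53, and checking k=53: (57)/(71) = 0.8028 > 0.80.

k = 53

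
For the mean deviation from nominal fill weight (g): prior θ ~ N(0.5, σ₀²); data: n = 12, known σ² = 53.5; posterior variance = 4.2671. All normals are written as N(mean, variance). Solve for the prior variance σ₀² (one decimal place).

For the Normal–Normal model with known σ², precisions add: τ_n = τ₀ + n/σ².
So 1/σ₀² = 1/4.2671 − 12/53.5 = 0.234351 − 0.224299 = 0.010052.
Hence σ₀² = 1/0.010052 ≈ 99.5.

σ₀² = 99.5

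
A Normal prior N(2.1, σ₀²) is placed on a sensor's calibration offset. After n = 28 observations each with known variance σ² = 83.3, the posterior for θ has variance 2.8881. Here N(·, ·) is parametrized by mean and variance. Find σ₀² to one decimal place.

For the Normal–Normal model with known σ², precisions add: τ_n = τ₀ + n/σ².
So 1/σ₀² = 1/2.8881 − 28/83.3 = 0.346248 − 0.336134 = 0.010114.
Hence σ₀² = 1/0.010114 ≈ 98.9.

σ₀² = 98.9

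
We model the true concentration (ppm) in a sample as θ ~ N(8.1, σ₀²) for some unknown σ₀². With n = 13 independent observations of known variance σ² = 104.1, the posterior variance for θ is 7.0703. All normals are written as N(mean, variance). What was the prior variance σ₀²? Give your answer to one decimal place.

σ₀² = 60.4

Posterior precision equals prior precision plus data precision: 1/σ_n² = 1/σ₀² + n/σ².
So 1/σ₀² = 1/7.0703 − 13/104.1 = 0.141437 − 0.124880 = 0.016557.
Hence σ₀² = 1/0.016557 ≈ 60.4.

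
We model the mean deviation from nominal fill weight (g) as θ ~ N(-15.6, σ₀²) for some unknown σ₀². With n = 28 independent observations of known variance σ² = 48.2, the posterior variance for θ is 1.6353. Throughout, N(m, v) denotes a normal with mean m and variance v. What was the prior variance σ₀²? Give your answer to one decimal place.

σ₀² = 32.7

For the Normal–Normal model with known σ², precisions add: τ_n = τ₀ + n/σ².
So 1/σ₀² = 1/1.6353 − 28/48.2 = 0.611509 − 0.580913 = 0.030596.
Hence σ₀² = 1/0.030596 ≈ 32.7.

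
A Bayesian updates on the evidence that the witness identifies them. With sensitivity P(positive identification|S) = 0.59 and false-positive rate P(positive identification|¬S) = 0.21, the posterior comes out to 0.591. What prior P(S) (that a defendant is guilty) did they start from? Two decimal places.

In odds form, posterior odds = prior odds × likelihood ratio, so prior odds = posterior odds ÷ LR.
Posterior odds = 0.591/(1−0.591) = 1.4450. LR = 0.59/0.21 = 2.8095.
Prior odds = 1.4450/2.8095 = 0.5143, so P(S) = 0.5143/(1+0.5143) ≈ 0.34.

P(S) = 0.34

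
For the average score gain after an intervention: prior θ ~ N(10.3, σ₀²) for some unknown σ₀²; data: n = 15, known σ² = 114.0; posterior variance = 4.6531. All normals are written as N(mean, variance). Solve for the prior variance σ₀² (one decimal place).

Posterior precision equals prior precision plus data precision: 1/σ_n² = 1/σ₀² + n/σ².
So 1/σ₀² = 1/4.6531 − 15/114.0 = 0.214910 − 0.131579 = 0.083331.
Hence σ₀² = 1/0.083331 ≈ 12.0.

σ₀² = 12.0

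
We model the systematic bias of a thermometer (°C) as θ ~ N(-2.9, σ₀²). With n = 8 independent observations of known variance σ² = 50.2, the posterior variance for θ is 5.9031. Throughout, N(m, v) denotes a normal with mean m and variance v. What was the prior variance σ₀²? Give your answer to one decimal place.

Posterior precision equals prior precision plus data precision: 1/σ_n² = 1/σ₀² + n/σ².
So 1/σ₀² = 1/5.9031 − 8/50.2 = 0.169403 − 0.159363 = 0.010040.
Hence σ₀² = 1/0.010040 ≈ 99.6.

σ₀² = 99.6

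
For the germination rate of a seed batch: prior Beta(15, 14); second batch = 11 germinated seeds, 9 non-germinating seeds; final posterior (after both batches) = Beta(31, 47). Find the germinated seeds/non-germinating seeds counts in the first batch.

Sequential conjugate updates are equivalent to a single update on the pooled data, so total successes = posterior α − prior α and total failures = posterior β − prior β.
Total across both batches: 31−15=16 germinated seeds, 47−14=33 non-germinating seeds.
Subtract the second batch: 16−11=5 germinated seeds and 33−9=24 non-germinating seeds.

5 germinated seeds and 24 non-germinating seeds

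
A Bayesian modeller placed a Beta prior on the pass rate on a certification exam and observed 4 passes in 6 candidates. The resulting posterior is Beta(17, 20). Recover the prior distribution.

Beta is conjugate to the binomial likelihood: posterior = Beta(a+s, b+f).
Subtract the data counts: 17−4=13, 20−2=18.

Beta(13, 18)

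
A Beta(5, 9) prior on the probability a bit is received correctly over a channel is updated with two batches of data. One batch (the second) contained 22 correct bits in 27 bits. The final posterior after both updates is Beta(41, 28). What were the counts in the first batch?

Because Beta–binomial updating is additive in the counts, the combined data contributed (α_post−α_prior, β_post−β_prior) successes and failures.
Total across both batches: 41−5=36 correct bits, 28−9=19 errors.
Subtract the second batch: 36−22=14 correct bits and 19−5=14 errors.

14 correct bits and 14 errors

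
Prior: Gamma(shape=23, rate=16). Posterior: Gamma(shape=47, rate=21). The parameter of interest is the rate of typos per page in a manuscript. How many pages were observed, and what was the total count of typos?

n = 5 pages with total 24 typos

A Gamma(α, β) prior (rate parametrization) on a Poisson rate with n observations summing to S gives posterior Gamma(α+S, β+n).
Matching: Σxᵢ = 47 − 23 = 24 and n = 21 − 16 = 5.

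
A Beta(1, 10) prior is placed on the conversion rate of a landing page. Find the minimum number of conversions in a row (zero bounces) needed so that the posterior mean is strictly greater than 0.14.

k = 1

After k conversions and 0 bounces the posterior is Beta(1+k, 10), with mean (1+k)/(1+10+k).
Set (1+k)/(11+k) > 0.14 and solve: k > (0.14·11 − 1)/(1 − 0.14) = 0.628.
The smallest integer exceeding 0.628 is 1, and checking k=1: (2)/(12) = 0.1667 > 0.14.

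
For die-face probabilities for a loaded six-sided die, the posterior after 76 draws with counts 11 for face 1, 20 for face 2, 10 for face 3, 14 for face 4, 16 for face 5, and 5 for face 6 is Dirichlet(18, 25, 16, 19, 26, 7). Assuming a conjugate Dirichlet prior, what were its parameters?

For a Dirichlet(α) prior with multinomial counts c, the posterior is Dirichlet(α + c) componentwise.
Subtract each count from the matching posterior parameter: 18−11=7, 25−20=5, 16−10=6, 19−14=5, 26−16=10, 7−5=2.

Dirichlet(7, 5, 6, 5, 10, 2)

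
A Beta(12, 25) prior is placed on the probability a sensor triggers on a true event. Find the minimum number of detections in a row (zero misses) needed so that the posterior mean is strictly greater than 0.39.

After k detections and 0 misses the posterior is Beta(12+k, 25), with mean (12+k)/(12+25+k).
Set (12+k)/(37+k) > 0.39 and solve: k > (0.39·37 − 12)/(1 − 0.39) = 3.984.
The smallest integer exceeding 3.984 is 4.

k = 4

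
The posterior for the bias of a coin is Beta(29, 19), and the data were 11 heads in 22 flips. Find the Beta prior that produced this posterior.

Under Beta–binomial conjugacy the posterior parameters are (a+s, b+f).
Subtract the data counts: 29−11=18, 19−11=8.

Beta(18, 8)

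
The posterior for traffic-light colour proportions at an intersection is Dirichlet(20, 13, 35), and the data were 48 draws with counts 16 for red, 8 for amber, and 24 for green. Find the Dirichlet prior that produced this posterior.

Dirichlet(4, 5, 11)

For a Dirichlet(α) prior with multinomial counts c, the posterior is Dirichlet(α + c) componentwise.
Subtract each count from the matching posterior parameter: 20−16=4, 13−8=5, 35−24=11.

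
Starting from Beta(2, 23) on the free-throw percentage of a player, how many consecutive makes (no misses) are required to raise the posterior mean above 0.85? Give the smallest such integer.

After k makes and 0 misses the posterior is Beta(2+k, 23), with mean (2+k)/(2+23+k).
Set (2+k)/(25+k) > 0.85 and solve: k > (0.85·25 − 2)/(1 − 0.85) = 128.333.
The smallest integer exceeding 128.333 is 129.

k = 129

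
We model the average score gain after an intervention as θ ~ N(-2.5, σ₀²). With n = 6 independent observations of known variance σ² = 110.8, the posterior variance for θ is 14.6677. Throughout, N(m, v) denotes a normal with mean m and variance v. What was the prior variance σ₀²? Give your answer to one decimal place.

σ₀² = 71.3

Posterior precision equals prior precision plus data precision: 1/σ_n² = 1/σ₀² + n/σ².
So 1/σ₀² = 1/14.6677 − 6/110.8 = 0.068177 − 0.054152 = 0.014025.
Hence σ₀² = 1/0.014025 ≈ 71.3.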